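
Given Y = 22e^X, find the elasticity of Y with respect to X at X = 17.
Elasticity = 17

Elasticity = (dY/dX) · (X/Y)

dY/dX = 22·e^X
At X = 17: dY/dX = 22·e^17, Y = 22·e^17

Elasticity = (22·e^17) · (17 / (22·e^17)) = 17

Interpretation: for a small percentage change in X, the percentage change in Y is approximately 17.00 times as large.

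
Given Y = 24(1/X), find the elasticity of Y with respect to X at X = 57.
Elasticity = -1

Elasticity = (dY/dX) · (X/Y)

dY/dX = -24/X²
At X = 57: dY/dX = -8/1083, Y = 8/19

Elasticity = (-8/1083) · (57 / (8/19)) = -1

Interpretation: for a small percentage change in X, the percentage change in Y is approximately -1.00 times as large.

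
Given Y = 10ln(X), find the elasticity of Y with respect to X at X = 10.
Elasticity = 1/ln(10) ≈ 0.4343

Elasticity = (dY/dX) · (X/Y)

dY/dX = 10/X
At X = 10: dY/dX = 1, Y = 10·ln(10)

Elasticity = 1 · (10 / (10·ln(10))) = 1/ln(10) ≈ 0.4343

Interpretation: for a small percentage change in X, the percentage change in Y is approximately 0.43 times as large.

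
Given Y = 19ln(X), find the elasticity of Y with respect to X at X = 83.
Elasticity = 1/ln(83) ≈ 0.2263

Elasticity = (dY/dX) · (X/Y)

dY/dX = 19/X
At X = 83: dY/dX = 19/83, Y = 19·ln(83)

Elasticity = (19/83) · (83 / (19·ln(83))) = 1/ln(83) ≈ 0.2263

Interpretation: for a small percentage change in X, the percentage change in Y is approximately 0.23 times as large.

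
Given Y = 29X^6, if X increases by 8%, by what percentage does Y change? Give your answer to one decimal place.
58.7%

For Y = 29X^6:
If X → X(1 + 0.08)
Then Y → Y · (1 + 0.08)^6
     ≈ Y · 1.5869

Percentage change = ((1 + 0.08)^6 − 1) × 100% ≈ 58.7%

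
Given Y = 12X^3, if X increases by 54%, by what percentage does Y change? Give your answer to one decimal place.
265.2%

For Y = 12X^3:
If X → X(1 + 0.54)
Then Y → Y · (1 + 0.54)^3
     ≈ Y · 3.6523

Percentage change = ((1 + 0.54)^3 − 1) × 100% ≈ 265.2%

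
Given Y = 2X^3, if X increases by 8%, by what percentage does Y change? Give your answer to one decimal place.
26.0%

For Y = 2X^3:
If X → X(1 + 0.08)
Then Y → Y · (1 + 0.08)^3
     ≈ Y · 1.2597

Percentage change = ((1 + 0.08)^3 − 1) × 100% ≈ 26.0%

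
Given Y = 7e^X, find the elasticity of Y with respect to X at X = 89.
Elasticity = 89

Elasticity = (dY/dX) · (X/Y)

dY/dX = 7·e^X
At X = 89: dY/dX = 7·e^89, Y = 7·e^89

Elasticity = (7·e^89) · (89 / (7·e^89)) = 89

Interpretation: for a small percentage change in X, the percentage change in Y is approximately 89.00 times as large.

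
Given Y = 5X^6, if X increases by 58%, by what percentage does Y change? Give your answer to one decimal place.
1455.8%

For Y = 5X^6:
If X → X(1 + 0.58)
Then Y → Y · (1 + 0.58)^6
     ≈ Y · 15.5576

Percentage change = ((1 + 0.58)^6 − 1) × 100% ≈ 1455.8%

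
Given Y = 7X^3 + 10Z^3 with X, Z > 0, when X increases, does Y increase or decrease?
Y increases

Taking the partial derivative:
∂Y/∂X = 21X^2

∂Y/∂X = 21X^2 > 0 (assuming positive values)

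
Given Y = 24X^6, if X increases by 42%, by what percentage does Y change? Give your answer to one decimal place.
719.8%

For Y = 24X^6:
If X → X(1 + 0.42)
Then Y → Y · (1 + 0.42)^6
     ≈ Y · 8.1984

Percentage change = ((1 + 0.42)^6 − 1) × 100% ≈ 719.8%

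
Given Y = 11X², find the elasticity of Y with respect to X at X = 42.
Elasticity = 2

Elasticity = (dY/dX) · (X/Y)

dY/dX = 22·X
At X = 42: dY/dX = 924, Y = 19404

Elasticity = 924 · (42 / 19404) = 2

Interpretation: for a small percentage change in X, the percentage change in Y is approximately 2.00 times as large.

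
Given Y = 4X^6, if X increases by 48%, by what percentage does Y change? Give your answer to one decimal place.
950.9%

For Y = 4X^6:
If X → X(1 + 0.48)
Then Y → Y · (1 + 0.48)^6
     ≈ Y · 10.5092

Percentage change = ((1 + 0.48)^6 − 1) × 100% ≈ 950.9%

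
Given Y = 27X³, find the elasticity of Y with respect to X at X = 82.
Elasticity = 3

Elasticity = (dY/dX) · (X/Y)

dY/dX = 81·X²
At X = 82: dY/dX = 544644, Y = 14886936

Elasticity = 544644 · (82 / 14886936) = 3

Interpretation: for a small percentage change in X, the percentage change in Y is approximately 3.00 times as large.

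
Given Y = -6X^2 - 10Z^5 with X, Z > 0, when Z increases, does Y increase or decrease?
Y decreases

Taking the partial derivative:
∂Y/∂Z = -50Z^4

∂Y/∂Z = -50Z^4 < 0 (assuming positive values)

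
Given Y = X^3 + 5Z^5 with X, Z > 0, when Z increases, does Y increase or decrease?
Y increases

Taking the partial derivative:
∂Y/∂Z = 25Z^4

∂Y/∂Z = 25Z^4 > 0 (assuming positive values)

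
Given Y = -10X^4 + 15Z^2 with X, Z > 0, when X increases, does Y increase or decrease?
Y decreases

Taking the partial derivative:
∂Y/∂X = -40X^3

∂Y/∂X = -40X^3 < 0 (assuming positive values)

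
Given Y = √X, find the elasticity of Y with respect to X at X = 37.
Elasticity = 1/2

Elasticity = (dY/dX) · (X/Y)

dY/dX = 1/(2·√X)
At X = 37: dY/dX = √37/74, Y = √37

Elasticity = (√37/74) · (37 / (√37)) = 1/2

Interpretation: for a small percentage change in X, the percentage change in Y is approximately 0.50 times as large.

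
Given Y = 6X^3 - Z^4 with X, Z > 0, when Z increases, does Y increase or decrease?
Y decreases

Taking the partial derivative:
∂Y/∂Z = -4Z^3

∂Y/∂Z = -4Z^3 < 0 (assuming positive values)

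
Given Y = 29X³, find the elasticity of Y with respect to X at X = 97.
Elasticity = 3

Elasticity = (dY/dX) · (X/Y)

dY/dX = 87·X²
At X = 97: dY/dX = 818583, Y = 26467517

Elasticity = 818583 · (97 / 26467517) = 3

Interpretation: for a small percentage change in X, the percentage change in Y is approximately 3.00 times as large.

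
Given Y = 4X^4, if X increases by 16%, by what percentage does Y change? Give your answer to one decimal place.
81.1%

For Y = 4X^4:
If X → X(1 + 0.16)
Then Y → Y · (1 + 0.16)^4
     ≈ Y · 1.8106

Percentage change = ((1 + 0.16)^4 − 1) × 100% ≈ 81.1%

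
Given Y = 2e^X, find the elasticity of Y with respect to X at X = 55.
Elasticity = 55

Elasticity = (dY/dX) · (X/Y)

dY/dX = 2·e^X
At X = 55: dY/dX = 2·e^55, Y = 2·e^55

Elasticity = (2·e^55) · (55 / (2·e^55)) = 55

Interpretation: for a small percentage change in X, the percentage change in Y is approximately 55.00 times as large.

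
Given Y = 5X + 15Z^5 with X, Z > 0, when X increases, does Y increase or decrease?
Y increases

Taking the partial derivative:
∂Y/∂X = 5

∂Y/∂X = 5 > 0 (assuming positive values)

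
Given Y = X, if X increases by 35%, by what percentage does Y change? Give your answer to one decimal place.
35.0%

For Y = X:
If X → X(1 + 0.35)
Then Y → Y · (1 + 0.35)^1
     = Y · 1.3500

Percentage change = ((1 + 0.35)^1 − 1) × 100% = 35.0%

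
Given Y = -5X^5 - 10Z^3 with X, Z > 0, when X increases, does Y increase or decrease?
Y decreases

Taking the partial derivative:
∂Y/∂X = -25X^4

∂Y/∂X = -25X^4 < 0 (assuming positive values)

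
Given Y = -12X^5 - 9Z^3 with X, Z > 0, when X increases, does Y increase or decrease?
Y decreases

Taking the partial derivative:
∂Y/∂X = -60X^4

∂Y/∂X = -60X^4 < 0 (assuming positive values)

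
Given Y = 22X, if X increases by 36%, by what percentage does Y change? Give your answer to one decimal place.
36.0%

For Y = 22X:
If X → X(1 + 0.36)
Then Y → Y · (1 + 0.36)^1
     = Y · 1.3600

Percentage change = ((1 + 0.36)^1 − 1) × 100% = 36.0%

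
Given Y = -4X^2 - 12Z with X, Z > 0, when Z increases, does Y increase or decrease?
Y decreases

Taking the partial derivative:
∂Y/∂Z = -12

∂Y/∂Z = -12 < 0 (assuming positive values)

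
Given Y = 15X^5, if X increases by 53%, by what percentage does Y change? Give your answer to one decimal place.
738.4%

For Y = 15X^5:
If X → X(1 + 0.53)
Then Y → Y · (1 + 0.53)^5
     ≈ Y · 8.3841

Percentage change = ((1 + 0.53)^5 − 1) × 100% ≈ 738.4%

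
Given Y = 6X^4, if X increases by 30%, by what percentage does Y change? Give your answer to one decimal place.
185.6%

For Y = 6X^4:
If X → X(1 + 0.3)
Then Y → Y · (1 + 0.3)^4
     = Y · 2.8561

Percentage change = ((1 + 0.3)^4 − 1) × 100% ≈ 185.6%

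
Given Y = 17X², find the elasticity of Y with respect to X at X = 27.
Elasticity = 2

Elasticity = (dY/dX) · (X/Y)

dY/dX = 34·X
At X = 27: dY/dX = 918, Y = 12393

Elasticity = 918 · (27 / 12393) = 2

Interpretation: for a small percentage change in X, the percentage change in Y is approximately 2.00 times as large.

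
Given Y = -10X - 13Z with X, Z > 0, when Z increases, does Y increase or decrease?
Y decreases

Taking the partial derivative:
∂Y/∂Z = -13

∂Y/∂Z = -13 < 0 (assuming positive values)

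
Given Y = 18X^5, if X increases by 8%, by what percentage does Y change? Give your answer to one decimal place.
46.9%

For Y = 18X^5:
If X → X(1 + 0.08)
Then Y → Y · (1 + 0.08)^5
     ≈ Y · 1.4693

Percentage change = ((1 + 0.08)^5 − 1) × 100% ≈ 46.9%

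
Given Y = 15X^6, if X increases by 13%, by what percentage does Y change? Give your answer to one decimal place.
108.2%

For Y = 15X^6:
If X → X(1 + 0.13)
Then Y → Y · (1 + 0.13)^6
     ≈ Y · 2.0820

Percentage change = ((1 + 0.13)^6 − 1) × 100% ≈ 108.2%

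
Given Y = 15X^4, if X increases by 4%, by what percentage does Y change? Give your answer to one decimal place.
17.0%

For Y = 15X^4:
If X → X(1 + 0.04)
Then Y → Y · (1 + 0.04)^4
     ≈ Y · 1.1699

Percentage change = ((1 + 0.04)^4 − 1) × 100% ≈ 17.0%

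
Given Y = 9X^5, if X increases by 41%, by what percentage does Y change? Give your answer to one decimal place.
457.3%

For Y = 9X^5:
If X → X(1 + 0.41)
Then Y → Y · (1 + 0.41)^5
     ≈ Y · 5.5731

Percentage change = ((1 + 0.41)^5 − 1) × 100% ≈ 457.3%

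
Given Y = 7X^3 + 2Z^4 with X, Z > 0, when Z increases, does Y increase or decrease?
Y increases

Taking the partial derivative:
∂Y/∂Z = 8Z^3

∂Y/∂Z = 8Z^3 > 0 (assuming positive values)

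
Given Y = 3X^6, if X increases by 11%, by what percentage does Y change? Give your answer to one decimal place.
87.0%

For Y = 3X^6:
If X → X(1 + 0.11)
Then Y → Y · (1 + 0.11)^6
     ≈ Y · 1.8704

Percentage change = ((1 + 0.11)^6 − 1) × 100% ≈ 87.0%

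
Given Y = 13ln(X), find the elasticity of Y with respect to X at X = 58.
Elasticity = 1/ln(58) ≈ 0.2463

Elasticity = (dY/dX) · (X/Y)

dY/dX = 13/X
At X = 58: dY/dX = 13/58, Y = 13·ln(58)

Elasticity = (13/58) · (58 / (13·ln(58))) = 1/ln(58) ≈ 0.2463

Interpretation: for a small percentage change in X, the percentage change in Y is approximately 0.25 times as large.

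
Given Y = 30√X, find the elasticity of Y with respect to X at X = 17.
Elasticity = 1/2

Elasticity = (dY/dX) · (X/Y)

dY/dX = 15/√X
At X = 17: dY/dX = 15·√17/17, Y = 30·√17

Elasticity = (15·√17/17) · (17 / (30·√17)) = 1/2

Interpretation: for a small percentage change in X, the percentage change in Y is approximately 0.50 times as large.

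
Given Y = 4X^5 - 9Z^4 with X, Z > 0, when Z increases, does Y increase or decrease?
Y decreases

Taking the partial derivative:
∂Y/∂Z = -36Z^3

∂Y/∂Z = -36Z^3 < 0 (assuming positive values)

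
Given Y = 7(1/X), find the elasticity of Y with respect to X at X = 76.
Elasticity = -1

Elasticity = (dY/dX) · (X/Y)

dY/dX = -7/X²
At X = 76: dY/dX = -7/5776, Y = 7/76

Elasticity = (-7/5776) · (76 / (7/76)) = -1

Interpretation: for a small percentage change in X, the percentage change in Y is approximately -1.00 times as large.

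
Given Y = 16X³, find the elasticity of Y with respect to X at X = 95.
Elasticity = 3

Elasticity = (dY/dX) · (X/Y)

dY/dX = 48·X²
At X = 95: dY/dX = 433200, Y = 13718000

Elasticity = 433200 · (95 / 13718000) = 3

Interpretation: for a small percentage change in X, the percentage change in Y is approximately 3.00 times as large.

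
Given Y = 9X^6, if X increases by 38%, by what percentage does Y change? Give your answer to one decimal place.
590.7%

For Y = 9X^6:
If X → X(1 + 0.38)
Then Y → Y · (1 + 0.38)^6
     ≈ Y · 6.9068

Percentage change = ((1 + 0.38)^6 − 1) × 100% ≈ 590.7%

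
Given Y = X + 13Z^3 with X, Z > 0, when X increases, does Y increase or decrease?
Y increases

Taking the partial derivative:
∂Y/∂X = 1

∂Y/∂X = 1 > 0 (assuming positive values)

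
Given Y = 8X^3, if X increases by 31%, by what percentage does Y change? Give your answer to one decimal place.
124.8%

For Y = 8X^3:
If X → X(1 + 0.31)
Then Y → Y · (1 + 0.31)^3
     ≈ Y · 2.2481

Percentage change = ((1 + 0.31)^3 − 1) × 100% ≈ 124.8%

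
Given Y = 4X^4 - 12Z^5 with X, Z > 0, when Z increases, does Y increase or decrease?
Y decreases

Taking the partial derivative:
∂Y/∂Z = -60Z^4

∂Y/∂Z = -60Z^4 < 0 (assuming positive values)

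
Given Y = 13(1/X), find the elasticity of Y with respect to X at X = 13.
Elasticity = -1

Elasticity = (dY/dX) · (X/Y)

dY/dX = -13/X²
At X = 13: dY/dX = -1/13, Y = 1

Elasticity = (-1/13) · (13 / 1) = -1

Interpretation: for a small percentage change in X, the percentage change in Y is approximately -1.00 times as large.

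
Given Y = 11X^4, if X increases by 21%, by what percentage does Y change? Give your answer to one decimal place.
114.4%

For Y = 11X^4:
If X → X(1 + 0.21)
Then Y → Y · (1 + 0.21)^4
     ≈ Y · 2.1436

Percentage change = ((1 + 0.21)^4 − 1) × 100% ≈ 114.4%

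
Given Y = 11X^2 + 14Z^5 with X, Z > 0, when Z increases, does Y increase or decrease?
Y increases

Taking the partial derivative:
∂Y/∂Z = 70Z^4

∂Y/∂Z = 70Z^4 > 0 (assuming positive values)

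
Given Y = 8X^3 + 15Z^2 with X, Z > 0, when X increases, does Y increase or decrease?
Y increases

Taking the partial derivative:
∂Y/∂X = 24X^2

∂Y/∂X = 24X^2 > 0 (assuming positive values)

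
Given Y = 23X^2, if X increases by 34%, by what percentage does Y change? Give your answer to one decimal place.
79.6%

For Y = 23X^2:
If X → X(1 + 0.34)
Then Y → Y · (1 + 0.34)^2
     = Y · 1.7956

Percentage change = ((1 + 0.34)^2 − 1) × 100% ≈ 79.6%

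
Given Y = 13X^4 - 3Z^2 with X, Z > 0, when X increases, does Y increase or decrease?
Y increases

Taking the partial derivative:
∂Y/∂X = 52X^3

∂Y/∂X = 52X^3 > 0 (assuming positive values)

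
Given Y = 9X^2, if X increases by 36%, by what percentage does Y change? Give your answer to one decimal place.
85.0%

For Y = 9X^2:
If X → X(1 + 0.36)
Then Y → Y · (1 + 0.36)^2
     = Y · 1.8496

Percentage change = ((1 + 0.36)^2 − 1) × 100% ≈ 85.0%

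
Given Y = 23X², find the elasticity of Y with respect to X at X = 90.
Elasticity = 2

Elasticity = (dY/dX) · (X/Y)

dY/dX = 46·X
At X = 90: dY/dX = 4140, Y = 186300

Elasticity = 4140 · (90 / 186300) = 2

Interpretation: for a small percentage change in X, the percentage change in Y is approximately 2.00 times as large.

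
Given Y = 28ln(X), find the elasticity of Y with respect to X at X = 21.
Elasticity = 1/ln(21) ≈ 0.3285

Elasticity = (dY/dX) · (X/Y)

dY/dX = 28/X
At X = 21: dY/dX = 4/3, Y = 28·ln(21)

Elasticity = (4/3) · (21 / (28·ln(21))) = 1/ln(21) ≈ 0.3285

Interpretation: for a small percentage change in X, the percentage change in Y is approximately 0.33 times as large.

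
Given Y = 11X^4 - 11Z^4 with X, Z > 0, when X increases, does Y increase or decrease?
Y increases

Taking the partial derivative:
∂Y/∂X = 44X^3

∂Y/∂X = 44X^3 > 0 (assuming positive values)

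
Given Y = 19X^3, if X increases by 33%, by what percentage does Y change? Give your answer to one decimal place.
135.3%

For Y = 19X^3:
If X → X(1 + 0.33)
Then Y → Y · (1 + 0.33)^3
     ≈ Y · 2.3526

Percentage change = ((1 + 0.33)^3 − 1) × 100% ≈ 135.3%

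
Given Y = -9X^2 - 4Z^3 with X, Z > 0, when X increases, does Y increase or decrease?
Y decreases

Taking the partial derivative:
∂Y/∂X = -18X

∂Y/∂X = -18X < 0 (assuming positive values)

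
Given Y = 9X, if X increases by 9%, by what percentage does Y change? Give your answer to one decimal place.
9.0%

For Y = 9X:
If X → X(1 + 0.09)
Then Y → Y · (1 + 0.09)^1
     = Y · 1.0900

Percentage change = ((1 + 0.09)^1 − 1) × 100% = 9.0%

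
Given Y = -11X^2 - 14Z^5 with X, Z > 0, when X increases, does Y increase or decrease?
Y decreases

Taking the partial derivative:
∂Y/∂X = -22X

∂Y/∂X = -22X < 0 (assuming positive values)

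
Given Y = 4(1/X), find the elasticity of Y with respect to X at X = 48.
Elasticity = -1

Elasticity = (dY/dX) · (X/Y)

dY/dX = -4/X²
At X = 48: dY/dX = -1/576, Y = 1/12

Elasticity = (-1/576) · (48 / (1/12)) = -1

Interpretation: for a small percentage change in X, the percentage change in Y is approximately -1.00 times as large.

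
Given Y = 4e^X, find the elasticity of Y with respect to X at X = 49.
Elasticity = 49

Elasticity = (dY/dX) · (X/Y)

dY/dX = 4·e^X
At X = 49: dY/dX = 4·e^49, Y = 4·e^49

Elasticity = (4·e^49) · (49 / (4·e^49)) = 49

Interpretation: for a small percentage change in X, the percentage change in Y is approximately 49.00 times as large.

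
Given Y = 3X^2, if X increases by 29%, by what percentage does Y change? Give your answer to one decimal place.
66.4%

For Y = 3X^2:
If X → X(1 + 0.29)
Then Y → Y · (1 + 0.29)^2
     = Y · 1.6641

Percentage change = ((1 + 0.29)^2 − 1) × 100% ≈ 66.4%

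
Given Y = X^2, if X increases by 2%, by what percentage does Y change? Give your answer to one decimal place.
4.0%

For Y = X^2:
If X → X(1 + 0.02)
Then Y → Y · (1 + 0.02)^2
     = Y · 1.0404

Percentage change = ((1 + 0.02)^2 − 1) × 100% ≈ 4.0%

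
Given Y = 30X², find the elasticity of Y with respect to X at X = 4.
Elasticity = 2

Elasticity = (dY/dX) · (X/Y)

dY/dX = 60·X
At X = 4: dY/dX = 240, Y = 480

Elasticity = 240 · (4 / 480) = 2

Interpretation: for a small percentage change in X, the percentage change in Y is approximately 2.00 times as large.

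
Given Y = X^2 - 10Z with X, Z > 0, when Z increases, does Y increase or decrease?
Y decreases

Taking the partial derivative:
∂Y/∂Z = -10

∂Y/∂Z = -10 < 0 (assuming positive values)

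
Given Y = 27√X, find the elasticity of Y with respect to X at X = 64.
Elasticity = 1/2

Elasticity = (dY/dX) · (X/Y)

dY/dX = 27/(2·√X)
At X = 64: dY/dX = 27/16, Y = 216

Elasticity = (27/16) · (64 / 216) = 1/2

Interpretation: for a small percentage change in X, the percentage change in Y is approximately 0.50 times as large.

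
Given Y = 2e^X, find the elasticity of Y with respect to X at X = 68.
Elasticity = 68

Elasticity = (dY/dX) · (X/Y)

dY/dX = 2·e^X
At X = 68: dY/dX = 2·e^68, Y = 2·e^68

Elasticity = (2·e^68) · (68 / (2·e^68)) = 68

Interpretation: for a small percentage change in X, the percentage change in Y is approximately 68.00 times as large.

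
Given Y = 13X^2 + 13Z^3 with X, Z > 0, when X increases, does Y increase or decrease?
Y increases

Taking the partial derivative:
∂Y/∂X = 26X

∂Y/∂X = 26X > 0 (assuming positive values)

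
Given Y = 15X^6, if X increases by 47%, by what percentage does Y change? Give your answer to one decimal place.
909.0%

For Y = 15X^6:
If X → X(1 + 0.47)
Then Y → Y · (1 + 0.47)^6
     ≈ Y · 10.0903

Percentage change = ((1 + 0.47)^6 − 1) × 100% ≈ 909.0%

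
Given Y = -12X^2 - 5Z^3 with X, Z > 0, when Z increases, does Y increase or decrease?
Y decreases

Taking the partial derivative:
∂Y/∂Z = -15Z^2

∂Y/∂Z = -15Z^2 < 0 (assuming positive values)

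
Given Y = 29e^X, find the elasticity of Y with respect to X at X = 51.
Elasticity = 51

Elasticity = (dY/dX) · (X/Y)

dY/dX = 29·e^X
At X = 51: dY/dX = 29·e^51, Y = 29·e^51

Elasticity = (29·e^51) · (51 / (29·e^51)) = 51

Interpretation: for a small percentage change in X, the percentage change in Y is approximately 51.00 times as large.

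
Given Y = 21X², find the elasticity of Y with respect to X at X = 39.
Elasticity = 2

Elasticity = (dY/dX) · (X/Y)

dY/dX = 42·X
At X = 39: dY/dX = 1638, Y = 31941

Elasticity = 1638 · (39 / 31941) = 2

Interpretation: for a small percentage change in X, the percentage change in Y is approximately 2.00 times as large.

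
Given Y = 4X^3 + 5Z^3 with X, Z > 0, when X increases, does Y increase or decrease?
Y increases

Taking the partial derivative:
∂Y/∂X = 12X^2

∂Y/∂X = 12X^2 > 0 (assuming positive values)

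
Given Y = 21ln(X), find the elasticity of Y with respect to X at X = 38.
Elasticity = 1/ln(38) ≈ 0.2749

Elasticity = (dY/dX) · (X/Y)

dY/dX = 21/X
At X = 38: dY/dX = 21/38, Y = 21·ln(38)

Elasticity = (21/38) · (38 / (21·ln(38))) = 1/ln(38) ≈ 0.2749

Interpretation: for a small percentage change in X, the percentage change in Y is approximately 0.27 times as large.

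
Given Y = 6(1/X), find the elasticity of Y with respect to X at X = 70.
Elasticity = -1

Elasticity = (dY/dX) · (X/Y)

dY/dX = -6/X²
At X = 70: dY/dX = -3/2450, Y = 3/35

Elasticity = (-3/2450) · (70 / (3/35)) = -1

Interpretation: for a small percentage change in X, the percentage change in Y is approximately -1.00 times as large.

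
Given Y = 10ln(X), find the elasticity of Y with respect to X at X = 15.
Elasticity = 1/ln(15) ≈ 0.3693

Elasticity = (dY/dX) · (X/Y)

dY/dX = 10/X
At X = 15: dY/dX = 2/3, Y = 10·ln(15)

Elasticity = (2/3) · (15 / (10·ln(15))) = 1/ln(15) ≈ 0.3693

Interpretation: for a small percentage change in X, the percentage change in Y is approximately 0.37 times as large.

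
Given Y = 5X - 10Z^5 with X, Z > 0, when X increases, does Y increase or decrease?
Y increases

Taking the partial derivative:
∂Y/∂X = 5

∂Y/∂X = 5 > 0 (assuming positive values)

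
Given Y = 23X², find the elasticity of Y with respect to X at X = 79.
Elasticity = 2

Elasticity = (dY/dX) · (X/Y)

dY/dX = 46·X
At X = 79: dY/dX = 3634, Y = 143543

Elasticity = 3634 · (79 / 143543) = 2

Interpretation: for a small percentage change in X, the percentage change in Y is approximately 2.00 times as large.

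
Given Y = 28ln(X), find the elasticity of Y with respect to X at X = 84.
Elasticity = 1/ln(84) ≈ 0.2257

Elasticity = (dY/dX) · (X/Y)

dY/dX = 28/X
At X = 84: dY/dX = 1/3, Y = 28·ln(84)

Elasticity = (1/3) · (84 / (28·ln(84))) = 1/ln(84) ≈ 0.2257

Interpretation: for a small percentage change in X, the percentage change in Y is approximately 0.23 times as large.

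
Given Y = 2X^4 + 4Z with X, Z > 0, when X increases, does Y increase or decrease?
Y increases

Taking the partial derivative:
∂Y/∂X = 8X^3

∂Y/∂X = 8X^3 > 0 (assuming positive values)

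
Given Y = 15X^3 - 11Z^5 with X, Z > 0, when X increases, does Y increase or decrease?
Y increases

Taking the partial derivative:
∂Y/∂X = 45X^2

∂Y/∂X = 45X^2 > 0 (assuming positive values)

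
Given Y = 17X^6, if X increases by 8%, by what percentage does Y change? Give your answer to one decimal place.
58.7%

For Y = 17X^6:
If X → X(1 + 0.08)
Then Y → Y · (1 + 0.08)^6
     ≈ Y · 1.5869

Percentage change = ((1 + 0.08)^6 − 1) × 100% ≈ 58.7%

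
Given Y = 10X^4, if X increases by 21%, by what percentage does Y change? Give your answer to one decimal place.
114.4%

For Y = 10X^4:
If X → X(1 + 0.21)
Then Y → Y · (1 + 0.21)^4
     ≈ Y · 2.1436

Percentage change = ((1 + 0.21)^4 − 1) × 100% ≈ 114.4%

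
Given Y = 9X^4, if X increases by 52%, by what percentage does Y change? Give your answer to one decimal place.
433.8%

For Y = 9X^4:
If X → X(1 + 0.52)
Then Y → Y · (1 + 0.52)^4
     ≈ Y · 5.3379

Percentage change = ((1 + 0.52)^4 − 1) × 100% ≈ 433.8%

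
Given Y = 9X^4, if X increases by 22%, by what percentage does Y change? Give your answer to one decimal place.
121.5%

For Y = 9X^4:
If X → X(1 + 0.22)
Then Y → Y · (1 + 0.22)^4
     ≈ Y · 2.2153

Percentage change = ((1 + 0.22)^4 − 1) × 100% ≈ 121.5%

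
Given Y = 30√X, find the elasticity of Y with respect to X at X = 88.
Elasticity = 1/2

Elasticity = (dY/dX) · (X/Y)

dY/dX = 15/√X
At X = 88: dY/dX = 15·√22/44, Y = 60·√22

Elasticity = (15·√22/44) · (88 / (60·√22)) = 1/2

Interpretation: for a small percentage change in X, the percentage change in Y is approximately 0.50 times as large.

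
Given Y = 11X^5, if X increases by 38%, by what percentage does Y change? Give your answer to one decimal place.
400.5%

For Y = 11X^5:
If X → X(1 + 0.38)
Then Y → Y · (1 + 0.38)^5
     ≈ Y · 5.0049

Percentage change = ((1 + 0.38)^5 − 1) × 100% ≈ 400.5%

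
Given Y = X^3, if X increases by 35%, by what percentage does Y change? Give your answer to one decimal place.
146.0%

For Y = X^3:
If X → X(1 + 0.35)
Then Y → Y · (1 + 0.35)^3
     ≈ Y · 2.4604

Percentage change = ((1 + 0.35)^3 − 1) × 100% ≈ 146.0%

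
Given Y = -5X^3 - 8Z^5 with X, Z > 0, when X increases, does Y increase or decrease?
Y decreases

Taking the partial derivative:
∂Y/∂X = -15X^2

∂Y/∂X = -15X^2 < 0 (assuming positive values)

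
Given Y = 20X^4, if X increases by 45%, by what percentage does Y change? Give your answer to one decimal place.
342.1%

For Y = 20X^4:
If X → X(1 + 0.45)
Then Y → Y · (1 + 0.45)^4
     ≈ Y · 4.4205

Percentage change = ((1 + 0.45)^4 − 1) × 100% ≈ 342.1%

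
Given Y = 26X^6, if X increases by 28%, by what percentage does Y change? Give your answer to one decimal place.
339.8%

For Y = 26X^6:
If X → X(1 + 0.28)
Then Y → Y · (1 + 0.28)^6
     ≈ Y · 4.3980

Percentage change = ((1 + 0.28)^6 − 1) × 100% ≈ 339.8%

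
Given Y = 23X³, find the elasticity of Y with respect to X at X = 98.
Elasticity = 3

Elasticity = (dY/dX) · (X/Y)

dY/dX = 69·X²
At X = 98: dY/dX = 662676, Y = 21647416

Elasticity = 662676 · (98 / 21647416) = 3

Interpretation: for a small percentage change in X, the percentage change in Y is approximately 3.00 times as large.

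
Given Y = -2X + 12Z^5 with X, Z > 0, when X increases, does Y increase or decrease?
Y decreases

Taking the partial derivative:
∂Y/∂X = -2

∂Y/∂X = -2 < 0 (assuming positive values)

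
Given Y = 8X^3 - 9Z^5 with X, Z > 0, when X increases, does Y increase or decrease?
Y increases

Taking the partial derivative:
∂Y/∂X = 24X^2

∂Y/∂X = 24X^2 > 0 (assuming positive values)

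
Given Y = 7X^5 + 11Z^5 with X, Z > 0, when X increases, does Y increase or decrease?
Y increases

Taking the partial derivative:
∂Y/∂X = 35X^4

∂Y/∂X = 35X^4 > 0 (assuming positive values)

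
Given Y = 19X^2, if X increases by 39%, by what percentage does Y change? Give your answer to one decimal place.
93.2%

For Y = 19X^2:
If X → X(1 + 0.39)
Then Y → Y · (1 + 0.39)^2
     = Y · 1.9321

Percentage change = ((1 + 0.39)^2 − 1) × 100% ≈ 93.2%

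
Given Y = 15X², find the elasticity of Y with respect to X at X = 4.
Elasticity = 2

Elasticity = (dY/dX) · (X/Y)

dY/dX = 30·X
At X = 4: dY/dX = 120, Y = 240

Elasticity = 120 · (4 / 240) = 2

Interpretation: for a small percentage change in X, the percentage change in Y is approximately 2.00 times as large.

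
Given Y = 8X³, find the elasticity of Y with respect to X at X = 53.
Elasticity = 3

Elasticity = (dY/dX) · (X/Y)

dY/dX = 24·X²
At X = 53: dY/dX = 67416, Y = 1191016

Elasticity = 67416 · (53 / 1191016) = 3

Interpretation: for a small percentage change in X, the percentage change in Y is approximately 3.00 times as large.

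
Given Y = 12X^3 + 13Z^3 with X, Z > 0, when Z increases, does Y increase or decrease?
Y increases

Taking the partial derivative:
∂Y/∂Z = 39Z^2

∂Y/∂Z = 39Z^2 > 0 (assuming positive values)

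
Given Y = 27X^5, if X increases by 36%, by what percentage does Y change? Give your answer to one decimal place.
365.3%

For Y = 27X^5:
If X → X(1 + 0.36)
Then Y → Y · (1 + 0.36)^5
     ≈ Y · 4.6526

Percentage change = ((1 + 0.36)^5 − 1) × 100% ≈ 365.3%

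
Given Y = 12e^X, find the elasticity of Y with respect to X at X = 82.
Elasticity = 82

Elasticity = (dY/dX) · (X/Y)

dY/dX = 12·e^X
At X = 82: dY/dX = 12·e^82, Y = 12·e^82

Elasticity = (12·e^82) · (82 / (12·e^82)) = 82

Interpretation: for a small percentage change in X, the percentage change in Y is approximately 82.00 times as large.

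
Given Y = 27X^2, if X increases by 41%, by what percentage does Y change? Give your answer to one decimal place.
98.8%

For Y = 27X^2:
If X → X(1 + 0.41)
Then Y → Y · (1 + 0.41)^2
     = Y · 1.9881

Percentage change = ((1 + 0.41)^2 − 1) × 100% ≈ 98.8%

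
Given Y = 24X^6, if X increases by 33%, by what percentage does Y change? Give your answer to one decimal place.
453.5%

For Y = 24X^6:
If X → X(1 + 0.33)
Then Y → Y · (1 + 0.33)^6
     ≈ Y · 5.5349

Percentage change = ((1 + 0.33)^6 − 1) × 100% ≈ 453.5%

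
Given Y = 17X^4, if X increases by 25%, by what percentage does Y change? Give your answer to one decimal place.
144.1%

For Y = 17X^4:
If X → X(1 + 0.25)
Then Y → Y · (1 + 0.25)^4
     ≈ Y · 2.4414

Percentage change = ((1 + 0.25)^4 − 1) × 100% ≈ 144.1%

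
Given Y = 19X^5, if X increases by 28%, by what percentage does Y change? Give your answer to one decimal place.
243.6%

For Y = 19X^5:
If X → X(1 + 0.28)
Then Y → Y · (1 + 0.28)^5
     ≈ Y · 3.4360

Percentage change = ((1 + 0.28)^5 − 1) × 100% ≈ 243.6%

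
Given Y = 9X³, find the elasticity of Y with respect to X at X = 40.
Elasticity = 3

Elasticity = (dY/dX) · (X/Y)

dY/dX = 27·X²
At X = 40: dY/dX = 43200, Y = 576000

Elasticity = 43200 · (40 / 576000) = 3

Interpretation: for a small percentage change in X, the percentage change in Y is approximately 3.00 times as large.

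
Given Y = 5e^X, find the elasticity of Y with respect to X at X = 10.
Elasticity = 10

Elasticity = (dY/dX) · (X/Y)

dY/dX = 5·e^X
At X = 10: dY/dX = 5·e^10, Y = 5·e^10

Elasticity = (5·e^10) · (10 / (5·e^10)) = 10

Interpretation: for a small percentage change in X, the percentage change in Y is approximately 10.00 times as large.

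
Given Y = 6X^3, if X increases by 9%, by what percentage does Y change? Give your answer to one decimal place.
29.5%

For Y = 6X^3:
If X → X(1 + 0.09)
Then Y → Y · (1 + 0.09)^3
     ≈ Y · 1.2950

Percentage change = ((1 + 0.09)^3 − 1) × 100% ≈ 29.5%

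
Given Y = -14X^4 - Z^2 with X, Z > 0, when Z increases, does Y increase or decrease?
Y decreases

Taking the partial derivative:
∂Y/∂Z = -2Z

∂Y/∂Z = -2Z < 0 (assuming positive values)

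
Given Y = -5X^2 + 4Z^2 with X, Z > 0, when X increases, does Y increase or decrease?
Y decreases

Taking the partial derivative:
∂Y/∂X = -10X

∂Y/∂X = -10X < 0 (assuming positive values)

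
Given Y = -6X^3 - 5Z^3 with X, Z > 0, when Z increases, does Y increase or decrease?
Y decreases

Taking the partial derivative:
∂Y/∂Z = -15Z^2

∂Y/∂Z = -15Z^2 < 0 (assuming positive values)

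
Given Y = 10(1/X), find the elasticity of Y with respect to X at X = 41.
Elasticity = -1

Elasticity = (dY/dX) · (X/Y)

dY/dX = -10/X²
At X = 41: dY/dX = -10/1681, Y = 10/41

Elasticity = (-10/1681) · (41 / (10/41)) = -1

Interpretation: for a small percentage change in X, the percentage change in Y is approximately -1.00 times as large.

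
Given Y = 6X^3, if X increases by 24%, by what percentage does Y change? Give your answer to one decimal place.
90.7%

For Y = 6X^3:
If X → X(1 + 0.24)
Then Y → Y · (1 + 0.24)^3
     ≈ Y · 1.9066

Percentage change = ((1 + 0.24)^3 − 1) × 100% ≈ 90.7%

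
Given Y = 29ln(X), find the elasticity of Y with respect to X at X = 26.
Elasticity = 1/ln(26) ≈ 0.3069

Elasticity = (dY/dX) · (X/Y)

dY/dX = 29/X
At X = 26: dY/dX = 29/26, Y = 29·ln(26)

Elasticity = (29/26) · (26 / (29·ln(26))) = 1/ln(26) ≈ 0.3069

Interpretation: for a small percentage change in X, the percentage change in Y is approximately 0.31 times as large.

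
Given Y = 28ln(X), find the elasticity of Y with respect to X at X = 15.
Elasticity = 1/ln(15) ≈ 0.3693

Elasticity = (dY/dX) · (X/Y)

dY/dX = 28/X
At X = 15: dY/dX = 28/15, Y = 28·ln(15)

Elasticity = (28/15) · (15 / (28·ln(15))) = 1/ln(15) ≈ 0.3693

Interpretation: for a small percentage change in X, the percentage change in Y is approximately 0.37 times as large.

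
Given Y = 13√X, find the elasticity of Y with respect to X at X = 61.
Elasticity = 1/2

Elasticity = (dY/dX) · (X/Y)

dY/dX = 13/(2·√X)
At X = 61: dY/dX = 13·√61/122, Y = 13·√61

Elasticity = (13·√61/122) · (61 / (13·√61)) = 1/2

Interpretation: for a small percentage change in X, the percentage change in Y is approximately 0.50 times as large.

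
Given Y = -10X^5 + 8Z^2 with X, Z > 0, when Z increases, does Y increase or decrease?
Y increases

Taking the partial derivative:
∂Y/∂Z = 16Z

∂Y/∂Z = 16Z > 0 (assuming positive values)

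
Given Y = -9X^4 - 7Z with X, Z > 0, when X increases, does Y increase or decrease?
Y decreases

Taking the partial derivative:
∂Y/∂X = -36X^3

∂Y/∂X = -36X^3 < 0 (assuming positive values)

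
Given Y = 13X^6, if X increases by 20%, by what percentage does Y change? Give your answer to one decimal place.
198.6%

For Y = 13X^6:
If X → X(1 + 0.2)
Then Y → Y · (1 + 0.2)^6
     ≈ Y · 2.9860

Percentage change = ((1 + 0.2)^6 − 1) × 100% ≈ 198.6%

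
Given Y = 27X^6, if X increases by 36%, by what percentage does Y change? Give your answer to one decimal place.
532.8%

For Y = 27X^6:
If X → X(1 + 0.36)
Then Y → Y · (1 + 0.36)^6
     ≈ Y · 6.3275

Percentage change = ((1 + 0.36)^6 − 1) × 100% ≈ 532.8%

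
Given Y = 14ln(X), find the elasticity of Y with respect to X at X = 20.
Elasticity = 1/ln(20) ≈ 0.3338

Elasticity = (dY/dX) · (X/Y)

dY/dX = 14/X
At X = 20: dY/dX = 7/10, Y = 14·ln(20)

Elasticity = (7/10) · (20 / (14·ln(20))) = 1/ln(20) ≈ 0.3338

Interpretation: for a small percentage change in X, the percentage change in Y is approximately 0.33 times as large.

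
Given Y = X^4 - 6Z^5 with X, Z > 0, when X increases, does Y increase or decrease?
Y increases

Taking the partial derivative:
∂Y/∂X = 4X^3

∂Y/∂X = 4X^3 > 0 (assuming positive values)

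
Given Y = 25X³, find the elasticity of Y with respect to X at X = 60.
Elasticity = 3

Elasticity = (dY/dX) · (X/Y)

dY/dX = 75·X²
At X = 60: dY/dX = 270000, Y = 5400000

Elasticity = 270000 · (60 / 5400000) = 3

Interpretation: for a small percentage change in X, the percentage change in Y is approximately 3.00 times as large.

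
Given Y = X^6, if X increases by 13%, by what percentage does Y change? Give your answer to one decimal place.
108.2%

For Y = X^6:
If X → X(1 + 0.13)
Then Y → Y · (1 + 0.13)^6
     ≈ Y · 2.0820

Percentage change = ((1 + 0.13)^6 − 1) × 100% ≈ 108.2%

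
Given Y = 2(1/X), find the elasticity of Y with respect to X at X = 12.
Elasticity = -1

Elasticity = (dY/dX) · (X/Y)

dY/dX = -2/X²
At X = 12: dY/dX = -1/72, Y = 1/6

Elasticity = (-1/72) · (12 / (1/6)) = -1

Interpretation: for a small percentage change in X, the percentage change in Y is approximately -1.00 times as large.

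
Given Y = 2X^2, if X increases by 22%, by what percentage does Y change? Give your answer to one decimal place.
48.8%

For Y = 2X^2:
If X → X(1 + 0.22)
Then Y → Y · (1 + 0.22)^2
     = Y · 1.4884

Percentage change = ((1 + 0.22)^2 − 1) × 100% ≈ 48.8%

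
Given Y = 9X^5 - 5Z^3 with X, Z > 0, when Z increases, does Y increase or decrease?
Y decreases

Taking the partial derivative:
∂Y/∂Z = -15Z^2

∂Y/∂Z = -15Z^2 < 0 (assuming positive values)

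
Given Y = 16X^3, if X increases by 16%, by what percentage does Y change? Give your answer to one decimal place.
56.1%

For Y = 16X^3:
If X → X(1 + 0.16)
Then Y → Y · (1 + 0.16)^3
     ≈ Y · 1.5609

Percentage change = ((1 + 0.16)^3 − 1) × 100% ≈ 56.1%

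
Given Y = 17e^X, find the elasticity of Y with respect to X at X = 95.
Elasticity = 95

Elasticity = (dY/dX) · (X/Y)

dY/dX = 17·e^X
At X = 95: dY/dX = 17·e^95, Y = 17·e^95

Elasticity = (17·e^95) · (95 / (17·e^95)) = 95

Interpretation: for a small percentage change in X, the percentage change in Y is approximately 95.00 times as large.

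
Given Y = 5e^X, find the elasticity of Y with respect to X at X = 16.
Elasticity = 16

Elasticity = (dY/dX) · (X/Y)

dY/dX = 5·e^X
At X = 16: dY/dX = 5·e^16, Y = 5·e^16

Elasticity = (5·e^16) · (16 / (5·e^16)) = 16

Interpretation: for a small percentage change in X, the percentage change in Y is approximately 16.00 times as large.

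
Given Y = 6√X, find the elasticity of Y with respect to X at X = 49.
Elasticity = 1/2

Elasticity = (dY/dX) · (X/Y)

dY/dX = 3/√X
At X = 49: dY/dX = 3/7, Y = 42

Elasticity = (3/7) · (49 / 42) = 1/2

Interpretation: for a small percentage change in X, the percentage change in Y is approximately 0.50 times as large.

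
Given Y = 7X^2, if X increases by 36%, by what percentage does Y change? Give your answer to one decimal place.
85.0%

For Y = 7X^2:
If X → X(1 + 0.36)
Then Y → Y · (1 + 0.36)^2
     = Y · 1.8496

Percentage change = ((1 + 0.36)^2 − 1) × 100% ≈ 85.0%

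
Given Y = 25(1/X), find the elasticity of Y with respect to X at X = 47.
Elasticity = -1

Elasticity = (dY/dX) · (X/Y)

dY/dX = -25/X²
At X = 47: dY/dX = -25/2209, Y = 25/47

Elasticity = (-25/2209) · (47 / (25/47)) = -1

Interpretation: for a small percentage change in X, the percentage change in Y is approximately -1.00 times as large.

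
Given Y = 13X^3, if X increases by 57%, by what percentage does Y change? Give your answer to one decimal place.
287.0%

For Y = 13X^3:
If X → X(1 + 0.57)
Then Y → Y · (1 + 0.57)^3
     ≈ Y · 3.8699

Percentage change = ((1 + 0.57)^3 − 1) × 100% ≈ 287.0%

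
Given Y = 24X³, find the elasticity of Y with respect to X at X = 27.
Elasticity = 3

Elasticity = (dY/dX) · (X/Y)

dY/dX = 72·X²
At X = 27: dY/dX = 52488, Y = 472392

Elasticity = 52488 · (27 / 472392) = 3

Interpretation: for a small percentage change in X, the percentage change in Y is approximately 3.00 times as large.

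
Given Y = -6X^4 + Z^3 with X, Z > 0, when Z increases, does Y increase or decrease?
Y increases

Taking the partial derivative:
∂Y/∂Z = 3Z^2

∂Y/∂Z = 3Z^2 > 0 (assuming positive values)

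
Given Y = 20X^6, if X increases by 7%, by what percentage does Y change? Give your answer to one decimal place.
50.1%

For Y = 20X^6:
If X → X(1 + 0.07)
Then Y → Y · (1 + 0.07)^6
     ≈ Y · 1.5007

Percentage change = ((1 + 0.07)^6 − 1) × 100% ≈ 50.1%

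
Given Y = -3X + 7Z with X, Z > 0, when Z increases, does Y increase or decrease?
Y increases

Taking the partial derivative:
∂Y/∂Z = 7

∂Y/∂Z = 7 > 0 (assuming positive values)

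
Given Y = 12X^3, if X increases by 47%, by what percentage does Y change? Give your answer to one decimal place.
217.7%

For Y = 12X^3:
If X → X(1 + 0.47)
Then Y → Y · (1 + 0.47)^3
     ≈ Y · 3.1765

Percentage change = ((1 + 0.47)^3 − 1) × 100% ≈ 217.7%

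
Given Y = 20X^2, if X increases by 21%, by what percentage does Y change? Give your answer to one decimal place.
46.4%

For Y = 20X^2:
If X → X(1 + 0.21)
Then Y → Y · (1 + 0.21)^2
     = Y · 1.4641

Percentage change = ((1 + 0.21)^2 − 1) × 100% ≈ 46.4%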